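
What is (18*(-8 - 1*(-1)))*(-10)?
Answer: 1260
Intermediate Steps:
(18*(-8 - 1*(-1)))*(-10) = (18*(-8 + 1))*(-10) = (18*(-7))*(-10) = -126*(-10) = 1260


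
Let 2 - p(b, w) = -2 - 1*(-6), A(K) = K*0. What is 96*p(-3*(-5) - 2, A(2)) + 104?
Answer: -88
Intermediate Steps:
A(K) = 0
p(b, w) = -2 (p(b, w) = 2 - (-2 - 1*(-6)) = 2 - (-2 + 6) = 2 - 1*4 = 2 - 4 = -2)
96*p(-3*(-5) - 2, A(2)) + 104 = 96*(-2) + 104 = -192 + 104 = -88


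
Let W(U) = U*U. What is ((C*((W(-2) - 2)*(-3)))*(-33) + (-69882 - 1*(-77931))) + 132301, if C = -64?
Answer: 127678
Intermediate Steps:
W(U) = U²
((C*((W(-2) - 2)*(-3)))*(-33) + (-69882 - 1*(-77931))) + 132301 = (-64*((-2)² - 2)*(-3)*(-33) + (-69882 - 1*(-77931))) + 132301 = (-64*(4 - 2)*(-3)*(-33) + (-69882 + 77931)) + 132301 = (-128*(-3)*(-33) + 8049) + 132301 = (-64*(-6)*(-33) + 8049) + 132301 = (384*(-33) + 8049) + 132301 = (-12672 + 8049) + 132301 = -4623 + 132301 = 127678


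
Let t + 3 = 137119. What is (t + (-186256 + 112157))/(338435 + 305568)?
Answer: 41/419 ≈ 0.097852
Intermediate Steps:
t = 137116 (t = -3 + 137119 = 137116)
(t + (-186256 + 112157))/(338435 + 305568) = (137116 + (-186256 + 112157))/(338435 + 305568) = (137116 - 74099)/644003 = 63017*(1/644003) = 41/419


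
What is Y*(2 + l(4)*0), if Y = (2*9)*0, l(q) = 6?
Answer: 0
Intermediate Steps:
Y = 0 (Y = 18*0 = 0)
Y*(2 + l(4)*0) = 0*(2 + 6*0) = 0*(2 + 0) = 0*2 = 0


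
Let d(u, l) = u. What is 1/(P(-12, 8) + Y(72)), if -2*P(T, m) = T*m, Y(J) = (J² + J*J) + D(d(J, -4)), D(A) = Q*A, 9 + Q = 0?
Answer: 1/9768 ≈ 0.00010238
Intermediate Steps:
Q = -9 (Q = -9 + 0 = -9)
D(A) = -9*A
Y(J) = -9*J + 2*J² (Y(J) = (J² + J*J) - 9*J = (J² + J²) - 9*J = 2*J² - 9*J = -9*J + 2*J²)
P(T, m) = -T*m/2
1/(P(-12, 8) + Y(72)) = 1/(-½*(-12)*8 + 72*(-9 + 2*72)) = 1/(48 + 72*(-9 + 144)) = 1/(48 + 72*135) = 1/(48 + 9720) = 1/9768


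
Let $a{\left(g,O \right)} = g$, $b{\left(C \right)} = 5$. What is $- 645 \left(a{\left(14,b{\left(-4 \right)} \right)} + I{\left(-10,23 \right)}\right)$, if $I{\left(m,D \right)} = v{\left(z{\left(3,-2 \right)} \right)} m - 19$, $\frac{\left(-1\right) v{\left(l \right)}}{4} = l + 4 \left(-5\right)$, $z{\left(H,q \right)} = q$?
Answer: $570825$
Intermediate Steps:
$v{\left(l \right)} = 80 - 4 l$ ($v{\left(l \right)} = - 4 \left(l + 4 \left(-5\right)\right) = - 4 \left(l - 20\right) = - 4 \left(-20 + l\right) = 80 - 4 l$)
$I{\left(m,D \right)} = -19 + 88 m$ ($I{\left(m,D \right)} = \left(80 - -8\right) m - 19 = \left(80 + 8\right) m - 19 = 88 m - 19 = -19 + 88 m$)
$- 645 \left(a{\left(14,b{\left(-4 \right)} \right)} + I{\left(-10,23 \right)}\right) = - 645 \left(14 + \left(-19 + 88 \left(-10\right)\right)\right) = - 645 \left(14 - 899\right) = \left(-645\right) \left(-885\right) = 570825$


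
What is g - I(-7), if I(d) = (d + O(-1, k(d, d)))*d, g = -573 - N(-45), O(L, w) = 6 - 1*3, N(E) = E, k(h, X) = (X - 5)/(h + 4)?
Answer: -556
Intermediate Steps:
k(h, X) = (-5 + X)/(4 + h)
O(L, w) = 3 (O(L, w) = 6 - 3 = 3)
g = -528 (g = -573 - 1*(-45) = -573 + 45 = -528)
I(d) = d*(3 + d) (I(d) = (d + 3)*d = (3 + d)*d = d*(3 + d))
g - I(-7) = -528 - (-7)*(3 - 7) = -528 - (-7)*(-4) = -528 - 1*28 = -528 - 28 = -556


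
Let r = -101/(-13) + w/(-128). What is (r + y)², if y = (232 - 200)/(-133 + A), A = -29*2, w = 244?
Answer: 204789736369/6313255936 ≈ 32.438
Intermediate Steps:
r = 2439/416 (r = -101/(-13) + 244/(-128) = -101*(-1/13) + 244*(-1/128) = 101/13 - 61/32 = 2439/416 ≈ 5.8630)
A = -58
y = -32/191 (y = (232 - 200)/(-133 - 58) = 32/(-191) = 32*(-1/191) = -32/191 ≈ -0.16754)
(r + y)² = (2439/416 - 32/191)² = (452537/79456)² = 204789736369/6313255936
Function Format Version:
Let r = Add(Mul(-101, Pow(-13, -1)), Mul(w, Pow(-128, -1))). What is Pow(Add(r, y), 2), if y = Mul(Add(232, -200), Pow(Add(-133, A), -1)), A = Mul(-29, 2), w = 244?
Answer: Rational(204789736369, 6313255936) ≈ 32.438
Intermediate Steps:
r = Rational(2439, 416) (r = Add(Mul(-101, Pow(-13, -1)), Mul(244, Pow(-128, -1))) = Add(Mul(-101, Rational(-1, 13)), Mul(244, Rational(-1, 128))) = Add(Rational(101, 13), Rational(-61, 32)) = Rational(2439, 416) ≈ 5.8630)
A = -58
y = Rational(-32, 191) (y = Mul(Add(232, -200), Pow(Add(-133, -58), -1)) = Mul(32, Pow(-191, -1)) = Mul(32, Rational(-1, 191)) = Rational(-32, 191) ≈ -0.16754)
Pow(Add(r, y), 2) = Pow(Add(Rational(2439, 416), Rational(-32, 191)), 2) = Pow(Rational(452537, 79456), 2) = Rational(204789736369, 6313255936)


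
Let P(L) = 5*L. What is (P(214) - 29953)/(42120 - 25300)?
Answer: -28883/16820 ≈ -1.7172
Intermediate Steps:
(P(214) - 29953)/(42120 - 25300) = (5*214 - 29953)/(42120 - 25300) = (1070 - 29953)/16820 = -28883*1/16820 = -28883/16820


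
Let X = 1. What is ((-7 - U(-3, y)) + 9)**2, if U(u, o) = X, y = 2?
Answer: 1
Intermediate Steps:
U(u, o) = 1
((-7 - U(-3, y)) + 9)**2 = ((-7 - 1*1) + 9)**2 = ((-7 - 1) + 9)**2 = (-8 + 9)**2 = 1**2 = 1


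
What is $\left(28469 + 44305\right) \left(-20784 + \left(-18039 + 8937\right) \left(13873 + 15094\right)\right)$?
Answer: $-19188933191532$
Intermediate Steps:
$\left(28469 + 44305\right) \left(-20784 + \left(-18039 + 8937\right) \left(13873 + 15094\right)\right) = 72774 \left(-20784 - 263657634\right) = 72774 \left(-263678418\right) = -19188933191532$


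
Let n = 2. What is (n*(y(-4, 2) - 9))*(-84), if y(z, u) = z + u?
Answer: 1848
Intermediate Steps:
y(z, u) = u + z
(n*(y(-4, 2) - 9))*(-84) = (2*((2 - 4) - 9))*(-84) = (2*(-2 - 9))*(-84) = (2*(-11))*(-84) = -22*(-84) = 1848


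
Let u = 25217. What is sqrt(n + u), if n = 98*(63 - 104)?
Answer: sqrt(21199) ≈ 145.60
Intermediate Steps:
n = -4018 (n = 98*(-41) = -4018)
sqrt(n + u) = sqrt(-4018 + 25217) = sqrt(21199)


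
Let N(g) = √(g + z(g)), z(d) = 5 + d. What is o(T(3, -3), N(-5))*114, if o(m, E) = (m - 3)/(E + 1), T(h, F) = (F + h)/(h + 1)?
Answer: 342*I/(√5 - I) ≈ -57.0 + 127.46*I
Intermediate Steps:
N(g) = √(5 + 2*g) (N(g) = √(g + (5 + g)) = √(5 + 2*g))
T(h, F) = (F + h)/(1 + h)
o(m, E) = (-3 + m)/(1 + E)
o(T(3, -3), N(-5))*114 = ((-3 + (-3 + 3)/(1 + 3))/(1 + √(5 + 2*(-5))))*114 = ((-3 + 0/4)/(1 + √(5 - 10)))*114 = ((-3 + (¼)*0)/(1 + √(-5)))*114 = ((-3 + 0)/(1 + I*√5))*114 = (-3/(1 + I*√5))*114 = -3/(1 + I*√5)*114 = -342/(1 + I*√5)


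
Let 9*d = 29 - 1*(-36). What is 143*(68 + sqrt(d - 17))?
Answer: 9724 + 286*I*sqrt(22)/3 ≈ 9724.0 + 447.15*I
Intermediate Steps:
d = 65/9 (d = (29 - 1*(-36))/9 = (29 + 36)/9 = (1/9)*65 = 65/9 ≈ 7.2222)
143*(68 + sqrt(d - 17)) = 143*(68 + sqrt(65/9 - 17)) = 143*(68 + sqrt(-88/9)) = 143*(68 + 2*I*sqrt(22)/3) = 9724 + 286*I*sqrt(22)/3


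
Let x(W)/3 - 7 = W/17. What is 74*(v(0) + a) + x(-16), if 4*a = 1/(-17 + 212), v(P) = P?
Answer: 121139/6630 ≈ 18.271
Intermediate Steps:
x(W) = 21 + 3*W/17 (x(W) = 21 + 3*(W/17) = 21 + 3*W/17)
a = 1/780 (a = 1/(4*(-17 + 212)) = (¼)/195 = (¼)*(1/195) = 1/780 ≈ 0.0012821)
74*(v(0) + a) + x(-16) = 74*(0 + 1/780) + (21 + (3/17)*(-16)) = 74*(1/780) + (21 - 48/17) = 37/390 + 309/17 = 121139/6630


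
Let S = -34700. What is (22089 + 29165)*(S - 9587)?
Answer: -2269885898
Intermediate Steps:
(22089 + 29165)*(S - 9587) = (22089 + 29165)*(-34700 - 9587) = 51254*(-44287) = -2269885898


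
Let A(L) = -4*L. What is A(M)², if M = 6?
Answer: 576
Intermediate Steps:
A(M)² = (-4*6)² = (-24)² = 576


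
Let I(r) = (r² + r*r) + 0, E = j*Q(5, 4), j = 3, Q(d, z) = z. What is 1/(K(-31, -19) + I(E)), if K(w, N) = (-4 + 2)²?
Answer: 1/292 ≈ 0.0034247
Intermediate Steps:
K(w, N) = 4 (K(w, N) = (-2)² = 4)
E = 12 (E = 3*4 = 12)
I(r) = 2*r² (I(r) = (r² + r²) + 0 = 2*r² + 0 = 2*r²)
1/(K(-31, -19) + I(E)) = 1/(4 + 2*12²) = 1/(4 + 2*144) = 1/(4 + 288) = 1/292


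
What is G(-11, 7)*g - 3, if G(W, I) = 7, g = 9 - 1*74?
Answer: -458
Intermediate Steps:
g = -65 (g = 9 - 74 = -65)
G(-11, 7)*g - 3 = 7*(-65) - 3 = -455 - 3 = -458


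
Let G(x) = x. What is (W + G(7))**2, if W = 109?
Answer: 13456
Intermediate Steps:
(W + G(7))**2 = (109 + 7)**2 = 116**2 = 13456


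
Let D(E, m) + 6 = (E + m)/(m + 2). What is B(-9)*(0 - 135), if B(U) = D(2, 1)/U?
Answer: -75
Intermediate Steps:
D(E, m) = -6 + (E + m)/(2 + m) (D(E, m) = -6 + (E + m)/(m + 2) = -6 + (E + m)/(2 + m))
B(U) = -5/U (B(U) = ((-12 + 2 - 5*1)/(2 + 1))/U = ((-12 + 2 - 5)/3)/U = ((⅓)*(-15))/U = -5/U)
B(-9)*(0 - 135) = (-5/(-9))*(0 - 135) = -5*(-⅑)*(-135) = (5/9)*(-135) = -75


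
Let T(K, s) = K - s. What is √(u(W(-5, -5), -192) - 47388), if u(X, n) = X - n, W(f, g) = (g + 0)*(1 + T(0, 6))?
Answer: I*√47171 ≈ 217.19*I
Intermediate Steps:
W(f, g) = -5*g (W(f, g) = (g + 0)*(1 + (0 - 1*6)) = g*(1 + (0 - 6)) = g*(1 - 6) = g*(-5) = -5*g)
√(u(W(-5, -5), -192) - 47388) = √((-5*(-5) - 1*(-192)) - 47388) = √((25 + 192) - 47388) = √(217 - 47388) = √(-47171) = I*√47171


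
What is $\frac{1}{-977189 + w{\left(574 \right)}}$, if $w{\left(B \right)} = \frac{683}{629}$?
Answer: $- \frac{629}{614651198} \approx -1.0233 \cdot 10^{-6}$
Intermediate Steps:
$w{\left(B \right)} = \frac{683}{629}$ ($w{\left(B \right)} = 683 \cdot \frac{1}{629} = \frac{683}{629}$)
$\frac{1}{-977189 + w{\left(574 \right)}} = \frac{1}{-977189 + \frac{683}{629}} = \frac{1}{- \frac{614651198}{629}} = - \frac{629}{614651198}$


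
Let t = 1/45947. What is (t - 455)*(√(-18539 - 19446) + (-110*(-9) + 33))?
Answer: -1944247212/4177 - 20905884*I*√37985/45947 ≈ -4.6547e+5 - 88678.0*I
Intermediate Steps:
t = 1/45947 ≈ 2.1764e-5
(t - 455)*(√(-18539 - 19446) + (-110*(-9) + 33)) = (1/45947 - 455)*(√(-18539 - 19446) + (-110*(-9) + 33)) = -20905884*(√(-37985) + (990 + 33))/45947 = -20905884*(I*√37985 + 1023)/45947 = -20905884*(1023 + I*√37985)/45947 = -1944247212/4177 - 20905884*I*√37985/45947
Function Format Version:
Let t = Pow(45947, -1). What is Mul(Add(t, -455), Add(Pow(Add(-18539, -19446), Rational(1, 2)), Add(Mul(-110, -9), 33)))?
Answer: Add(Rational(-1944247212, 4177), Mul(Rational(-20905884, 45947), I, Pow(37985, Rational(1, 2)))) ≈ Add(-4.6547e+5, Mul(-88678., I))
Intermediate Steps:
t = Rational(1, 45947) ≈ 2.1764e-5
Mul(Add(t, -455), Add(Pow(Add(-18539, -19446), Rational(1, 2)), Add(Mul(-110, -9), 33))) = Mul(Add(Rational(1, 45947), -455), Add(Pow(Add(-18539, -19446), Rational(1, 2)), Add(Mul(-110, -9), 33))) = Mul(Rational(-20905884, 45947), Add(Pow(-37985, Rational(1, 2)), Add(990, 33))) = Mul(Rational(-20905884, 45947), Add(Mul(I, Pow(37985, Rational(1, 2))), 1023)) = Mul(Rational(-20905884, 45947), Add(1023, Mul(I, Pow(37985, Rational(1, 2))))) = Add(Rational(-1944247212, 4177), Mul(Rational(-20905884, 45947), I, Pow(37985, Rational(1, 2))))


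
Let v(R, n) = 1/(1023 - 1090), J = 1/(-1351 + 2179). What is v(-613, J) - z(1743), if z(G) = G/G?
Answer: -68/67 ≈ -1.0149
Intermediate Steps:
z(G) = 1
J = 1/828 ≈ 0.0012077
v(R, n) = -1/67 (v(R, n) = 1/(-67) = -1/67)
v(-613, J) - z(1743) = -1/67 - 1*1 = -1/67 - 1 = -68/67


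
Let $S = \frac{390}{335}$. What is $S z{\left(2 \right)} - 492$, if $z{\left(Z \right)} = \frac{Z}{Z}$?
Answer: $- \frac{32886}{67} \approx -490.84$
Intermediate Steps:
$z{\left(Z \right)} = 1$
$S = \frac{78}{67}$ ($S = 390 \cdot \frac{1}{335} = \frac{78}{67} \approx 1.1642$)
$S z{\left(2 \right)} - 492 = \frac{78}{67} \cdot 1 - 492 = \frac{78}{67} - 492 = - \frac{32886}{67}$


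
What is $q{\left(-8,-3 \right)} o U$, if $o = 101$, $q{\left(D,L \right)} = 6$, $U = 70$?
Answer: $42420$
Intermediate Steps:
$q{\left(-8,-3 \right)} o U = 6 \cdot 101 \cdot 70 = 606 \cdot 70 = 42420$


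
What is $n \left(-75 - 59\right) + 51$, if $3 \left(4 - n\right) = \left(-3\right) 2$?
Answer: $-753$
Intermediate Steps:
$n = 6$ ($n = 4 - \frac{\left(-3\right) 2}{3} = 4 - -2 = 4 + 2 = 6$)
$n \left(-75 - 59\right) + 51 = 6 \left(-75 - 59\right) + 51 = 6 \left(-134\right) + 51 = -804 + 51 = -753$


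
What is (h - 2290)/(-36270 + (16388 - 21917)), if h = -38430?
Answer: 40720/41799 ≈ 0.97419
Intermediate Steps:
(h - 2290)/(-36270 + (16388 - 21917)) = (-38430 - 2290)/(-36270 + (16388 - 21917)) = -40720/(-36270 - 5529) = -40720/(-41799) = -40720*(-1/41799) = 40720/41799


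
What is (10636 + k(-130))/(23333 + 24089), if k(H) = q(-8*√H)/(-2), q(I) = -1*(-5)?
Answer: 21267/94844 ≈ 0.22423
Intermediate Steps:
q(I) = 5
k(H) = -5/2 (k(H) = 5/(-2) = 5*(-½) = -5/2)
(10636 + k(-130))/(23333 + 24089) = (10636 - 5/2)/(23333 + 24089) = (21267/2)/47422 = (21267/2)*(1/47422) = 21267/94844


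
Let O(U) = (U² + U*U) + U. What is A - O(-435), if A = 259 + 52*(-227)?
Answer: -389560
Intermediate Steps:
O(U) = U + 2*U² (O(U) = (U² + U²) + U = 2*U² + U = U + 2*U²)
A = -11545 (A = 259 - 11804 = -11545)
A - O(-435) = -11545 - (-435)*(1 + 2*(-435)) = -11545 - (-435)*(1 - 870) = -11545 - (-435)*(-869) = -11545 - 1*378015 = -11545 - 378015 = -389560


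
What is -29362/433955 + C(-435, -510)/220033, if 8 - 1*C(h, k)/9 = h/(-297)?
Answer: -70785929521/1050328625665 ≈ -0.067394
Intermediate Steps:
C(h, k) = 72 + h/33 (C(h, k) = 72 - 9*h/(-297) = 72 - 9*h*(-1)/297 = 72 - (-1)*h/33 = 72 + h/33)
-29362/433955 + C(-435, -510)/220033 = -29362/433955 + (72 + (1/33)*(-435))/220033 = -29362*1/433955 + (72 - 145/11)*(1/220033) = -29362/433955 + (647/11)*(1/220033) = -29362/433955 + 647/2420363 = -70785929521/1050328625665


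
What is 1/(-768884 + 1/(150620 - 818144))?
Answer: -667524/513248523217 ≈ -1.3006e-6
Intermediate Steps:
1/(-768884 + 1/(150620 - 818144)) = 1/(-768884 + 1/(-667524)) = 1/(-768884 - 1/667524) = 1/(-513248523217/667524) = -667524/513248523217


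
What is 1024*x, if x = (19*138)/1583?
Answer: 2684928/1583 ≈ 1696.1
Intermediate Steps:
x = 2622/1583 (x = 2622*(1/1583) = 2622/1583 ≈ 1.6563)
1024*x = 1024*(2622/1583) = 2684928/1583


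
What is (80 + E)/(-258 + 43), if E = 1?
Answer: -81/215 ≈ -0.37674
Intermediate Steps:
(80 + E)/(-258 + 43) = (80 + 1)/(-258 + 43) = 81/(-215) = 81*(-1/215) = -81/215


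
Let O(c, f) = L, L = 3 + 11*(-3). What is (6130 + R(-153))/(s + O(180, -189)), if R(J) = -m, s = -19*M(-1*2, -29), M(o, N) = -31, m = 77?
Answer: 6053/559 ≈ 10.828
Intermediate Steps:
L = -30 (L = 3 - 33 = -30)
s = 589 (s = -19*(-31) = 589)
O(c, f) = -30
R(J) = -77 (R(J) = -1*77 = -77)
(6130 + R(-153))/(s + O(180, -189)) = (6130 - 77)/(589 - 30) = 6053/559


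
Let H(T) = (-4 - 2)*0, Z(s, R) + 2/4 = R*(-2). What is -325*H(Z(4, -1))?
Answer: 0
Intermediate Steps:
Z(s, R) = -½ - 2*R (Z(s, R) = -½ + R*(-2) = -½ - 2*R)
H(T) = 0 (H(T) = -6*0 = 0)
-325*H(Z(4, -1)) = -325*0 = 0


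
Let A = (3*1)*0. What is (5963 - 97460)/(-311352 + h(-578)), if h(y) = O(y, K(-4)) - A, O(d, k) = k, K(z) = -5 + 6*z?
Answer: 13071/44483 ≈ 0.29384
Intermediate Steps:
A = 0 (A = 3*0 = 0)
h(y) = -29 (h(y) = (-5 + 6*(-4)) - 1*0 = (-5 - 24) + 0 = -29 + 0 = -29)
(5963 - 97460)/(-311352 + h(-578)) = (5963 - 97460)/(-311352 - 29) = -91497/(-311381) = -91497*(-1/311381) = 13071/44483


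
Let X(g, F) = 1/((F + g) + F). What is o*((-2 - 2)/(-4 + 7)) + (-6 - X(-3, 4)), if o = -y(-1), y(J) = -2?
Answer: -133/15 ≈ -8.8667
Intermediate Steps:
X(g, F) = 1/(g + 2*F)
o = 2 (o = -1*(-2) = 2)
o*((-2 - 2)/(-4 + 7)) + (-6 - X(-3, 4)) = 2*((-2 - 2)/(-4 + 7)) + (-6 - 1/(-3 + 2*4)) = 2*(-4/3) + (-6 - 1/(-3 + 8)) = 2*(-4*⅓) + (-6 - 1/5) = 2*(-4/3) + (-6 - 1*⅕) = -8/3 + (-6 - ⅕) = -8/3 - 31/5 = -133/15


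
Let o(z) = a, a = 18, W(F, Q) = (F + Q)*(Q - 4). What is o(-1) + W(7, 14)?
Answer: 228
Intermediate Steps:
W(F, Q) = (-4 + Q)*(F + Q) (W(F, Q) = (F + Q)*(-4 + Q) = (-4 + Q)*(F + Q))
o(z) = 18
o(-1) + W(7, 14) = 18 + (14² - 4*7 - 4*14 + 7*14) = 18 + (196 - 28 - 56 + 98) = 18 + 210 = 228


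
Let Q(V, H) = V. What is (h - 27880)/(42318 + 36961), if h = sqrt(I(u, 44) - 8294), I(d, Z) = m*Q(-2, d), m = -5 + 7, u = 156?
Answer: -27880/79279 + 3*I*sqrt(922)/79279 ≈ -0.35167 + 0.001149*I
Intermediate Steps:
m = 2
I(d, Z) = -4 (I(d, Z) = 2*(-2) = -4)
h = 3*I*sqrt(922) (h = sqrt(-4 - 8294) = sqrt(-8298) = 3*I*sqrt(922) ≈ 91.093*I)
(h - 27880)/(42318 + 36961) = (3*I*sqrt(922) - 27880)/(42318 + 36961) = (-27880 + 3*I*sqrt(922))/79279 = (-27880 + 3*I*sqrt(922))*(1/79279) = -27880/79279 + 3*I*sqrt(922)/79279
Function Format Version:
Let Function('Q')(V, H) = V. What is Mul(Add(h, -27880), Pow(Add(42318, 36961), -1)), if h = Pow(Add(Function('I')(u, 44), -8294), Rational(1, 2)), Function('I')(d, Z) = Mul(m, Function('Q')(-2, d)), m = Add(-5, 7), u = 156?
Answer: Add(Rational(-27880, 79279), Mul(Rational(3, 79279), I, Pow(922, Rational(1, 2)))) ≈ Add(-0.35167, Mul(0.0011490, I))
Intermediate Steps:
m = 2
Function('I')(d, Z) = -4 (Function('I')(d, Z) = Mul(2, -2) = -4)
h = Mul(3, I, Pow(922, Rational(1, 2))) (h = Pow(Add(-4, -8294), Rational(1, 2)) = Pow(-8298, Rational(1, 2)) = Mul(3, I, Pow(922, Rational(1, 2))) ≈ Mul(91.093, I))
Mul(Add(h, -27880), Pow(Add(42318, 36961), -1)) = Mul(Add(Mul(3, I, Pow(922, Rational(1, 2))), -27880), Pow(Add(42318, 36961), -1)) = Mul(Add(-27880, Mul(3, I, Pow(922, Rational(1, 2)))), Pow(79279, -1)) = Mul(Add(-27880, Mul(3, I, Pow(922, Rational(1, 2)))), Rational(1, 79279)) = Add(Rational(-27880, 79279), Mul(Rational(3, 79279), I, Pow(922, Rational(1, 2))))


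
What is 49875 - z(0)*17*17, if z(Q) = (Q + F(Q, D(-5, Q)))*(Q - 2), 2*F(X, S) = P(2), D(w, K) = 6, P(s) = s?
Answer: 50453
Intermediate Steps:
F(X, S) = 1 (F(X, S) = (½)*2 = 1)
z(Q) = (1 + Q)*(-2 + Q) (z(Q) = (Q + 1)*(Q - 2) = (1 + Q)*(-2 + Q))
49875 - z(0)*17*17 = 49875 - (-2 + 0² - 1*0)*17*17 = 49875 - (-2 + 0 + 0)*17*17 = 49875 - (-2*17)*17 = 49875 - (-34)*17 = 49875 - 1*(-578) = 49875 + 578 = 50453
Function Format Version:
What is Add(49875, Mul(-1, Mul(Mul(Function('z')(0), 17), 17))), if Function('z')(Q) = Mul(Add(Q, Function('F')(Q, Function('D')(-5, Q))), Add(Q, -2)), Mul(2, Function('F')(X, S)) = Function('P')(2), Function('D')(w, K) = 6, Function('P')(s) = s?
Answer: 50453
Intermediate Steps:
Function('F')(X, S) = 1 (Function('F')(X, S) = Mul(Rational(1, 2), 2) = 1)
Function('z')(Q) = Mul(Add(1, Q), Add(-2, Q)) (Function('z')(Q) = Mul(Add(Q, 1), Add(Q, -2)) = Mul(Add(1, Q), Add(-2, Q)))
Add(49875, Mul(-1, Mul(Mul(Function('z')(0), 17), 17))) = Add(49875, Mul(-1, Mul(Mul(Add(-2, Pow(0, 2), Mul(-1, 0)), 17), 17))) = Add(49875, Mul(-1, Mul(Mul(Add(-2, 0, 0), 17), 17))) = Add(49875, Mul(-1, Mul(Mul(-2, 17), 17))) = Add(49875, Mul(-1, Mul(-34, 17))) = Add(49875, Mul(-1, -578)) = Add(49875, 578) = 50453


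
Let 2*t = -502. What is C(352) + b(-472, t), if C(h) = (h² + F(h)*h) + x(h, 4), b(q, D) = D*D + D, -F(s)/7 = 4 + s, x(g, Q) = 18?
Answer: -690512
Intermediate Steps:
t = -251 (t = (½)*(-502) = -251)
F(s) = -28 - 7*s (F(s) = -7*(4 + s) = -28 - 7*s)
b(q, D) = D + D² (b(q, D) = D² + D = D + D²)
C(h) = 18 + h² + h*(-28 - 7*h) (C(h) = (h² + (-28 - 7*h)*h) + 18 = (h² + h*(-28 - 7*h)) + 18 = 18 + h² + h*(-28 - 7*h))
C(352) + b(-472, t) = (18 - 28*352 - 6*352²) - 251*(1 - 251) = (18 - 9856 - 6*123904) - 251*(-250) = (18 - 9856 - 743424) + 62750 = -753262 + 62750 = -690512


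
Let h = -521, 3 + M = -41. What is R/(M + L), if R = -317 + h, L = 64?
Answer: -419/10 ≈ -41.900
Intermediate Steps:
M = -44 (M = -3 - 41 = -44)
R = -838 (R = -317 - 521 = -838)
R/(M + L) = -838/(-44 + 64) = -838/20 = -838*1/20 = -419/10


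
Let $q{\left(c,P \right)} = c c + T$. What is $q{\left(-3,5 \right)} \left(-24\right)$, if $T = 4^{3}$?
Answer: $-1752$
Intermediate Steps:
$T = 64$
$q{\left(c,P \right)} = 64 + c^{2}$ ($q{\left(c,P \right)} = c c + 64 = c^{2} + 64 = 64 + c^{2}$)
$q{\left(-3,5 \right)} \left(-24\right) = \left(64 + \left(-3\right)^{2}\right) \left(-24\right) = \left(64 + 9\right) \left(-24\right) = 73 \left(-24\right) = -1752$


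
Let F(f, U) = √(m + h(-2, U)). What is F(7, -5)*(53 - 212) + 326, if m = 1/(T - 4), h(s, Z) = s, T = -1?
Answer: 326 - 159*I*√55/5 ≈ 326.0 - 235.84*I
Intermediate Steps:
m = -⅕ (m = 1/(-1 - 4) = 1/(-5) = -⅕ ≈ -0.20000)
F(f, U) = I*√55/5 (F(f, U) = √(-⅕ - 2) = √(-11/5) = I*√55/5)
F(7, -5)*(53 - 212) + 326 = (I*√55/5)*(53 - 212) + 326 = (I*√55/5)*(-159) + 326 = -159*I*√55/5 + 326 = 326 - 159*I*√55/5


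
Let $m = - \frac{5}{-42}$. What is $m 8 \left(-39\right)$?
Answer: $- \frac{260}{7} \approx -37.143$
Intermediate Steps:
$m = \frac{5}{42}$ ($m = \left(-5\right) \left(- \frac{1}{42}\right) = \frac{5}{42} \approx 0.11905$)
$m 8 \left(-39\right) = \frac{5}{42} \cdot 8 \left(-39\right) = \frac{20}{21} \left(-39\right) = - \frac{260}{7}$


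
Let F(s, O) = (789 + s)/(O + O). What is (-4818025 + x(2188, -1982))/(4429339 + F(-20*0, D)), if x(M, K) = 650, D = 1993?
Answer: -19202056750/17655346043 ≈ -1.0876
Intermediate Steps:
F(s, O) = (789 + s)/(2*O) (F(s, O) = (789 + s)/((2*O)) = (789 + s)*(1/(2*O)) = (789 + s)/(2*O))
(-4818025 + x(2188, -1982))/(4429339 + F(-20*0, D)) = (-4818025 + 650)/(4429339 + (½)*(789 - 20*0)/1993) = -4817375/(4429339 + (½)*(1/1993)*(789 + 0)) = -4817375/(4429339 + (½)*(1/1993)*789) = -4817375/(4429339 + 789/3986) = -4817375/17655346043/3986 = -4817375*3986/17655346043 = -19202056750/17655346043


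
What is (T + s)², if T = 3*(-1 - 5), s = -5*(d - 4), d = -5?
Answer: 729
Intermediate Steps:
s = 45 (s = -5*(-5 - 4) = -5*(-9) = 45)
T = -18 (T = 3*(-6) = -18)
(T + s)² = (-18 + 45)² = 27² = 729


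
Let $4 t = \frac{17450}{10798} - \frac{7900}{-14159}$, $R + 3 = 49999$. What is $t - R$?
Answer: $- \frac{15287498899569}{305777764} \approx -49995.0$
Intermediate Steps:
$R = 49996$ ($R = -3 + 49999 = 49996$)
$t = \frac{166189375}{305777764}$ ($t = \frac{\frac{17450}{10798} - \frac{7900}{-14159}}{4} = \frac{17450 \cdot \frac{1}{10798} - - \frac{7900}{14159}}{4} = \frac{\frac{8725}{5399} + \frac{7900}{14159}}{4} = \frac{1}{4} \cdot \frac{166189375}{76444441} = \frac{166189375}{305777764} \approx 0.5435$)
$t - R = \frac{166189375}{305777764} - 49996 = - \frac{15287498899569}{305777764}$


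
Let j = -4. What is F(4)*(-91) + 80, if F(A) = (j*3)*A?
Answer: 4448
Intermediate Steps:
F(A) = -12*A (F(A) = (-4*3)*A = -12*A)
F(4)*(-91) + 80 = -12*4*(-91) + 80 = -48*(-91) + 80 = 4368 + 80 = 4448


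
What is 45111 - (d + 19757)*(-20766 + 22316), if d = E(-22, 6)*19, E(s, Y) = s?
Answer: -29930339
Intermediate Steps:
d = -418 (d = -22*19 = -418)
45111 - (d + 19757)*(-20766 + 22316) = 45111 - (-418 + 19757)*(-20766 + 22316) = 45111 - 19339*1550 = 45111 - 1*29975450 = 45111 - 29975450 = -29930339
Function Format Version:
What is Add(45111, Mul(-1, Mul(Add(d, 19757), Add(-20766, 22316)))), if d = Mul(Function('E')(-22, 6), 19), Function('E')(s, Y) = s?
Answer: -29930339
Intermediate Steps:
d = -418 (d = Mul(-22, 19) = -418)
Add(45111, Mul(-1, Mul(Add(d, 19757), Add(-20766, 22316)))) = Add(45111, Mul(-1, Mul(Add(-418, 19757), Add(-20766, 22316)))) = Add(45111, Mul(-1, Mul(19339, 1550))) = Add(45111, Mul(-1, 29975450)) = Add(45111, -29975450) = -29930339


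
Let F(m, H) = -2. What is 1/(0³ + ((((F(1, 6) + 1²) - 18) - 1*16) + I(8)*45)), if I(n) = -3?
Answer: -1/170 ≈ -0.0058824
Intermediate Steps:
1/(0³ + ((((F(1, 6) + 1²) - 18) - 1*16) + I(8)*45)) = 1/(0³ + ((((-2 + 1²) - 18) - 1*16) - 3*45)) = 1/(0 + ((((-2 + 1) - 18) - 16) - 135)) = 1/(0 + (((-1 - 18) - 16) - 135)) = 1/(0 + ((-19 - 16) - 135)) = 1/(0 + (-35 - 135)) = 1/(0 - 170) = 1/(-170) = -1/170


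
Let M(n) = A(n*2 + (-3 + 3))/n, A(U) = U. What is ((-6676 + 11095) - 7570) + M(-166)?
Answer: -3149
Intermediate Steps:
M(n) = 2 (M(n) = (n*2 + (-3 + 3))/n = (2*n + 0)/n = (2*n)/n = 2)
((-6676 + 11095) - 7570) + M(-166) = ((-6676 + 11095) - 7570) + 2 = (4419 - 7570) + 2 = -3151 + 2 = -3149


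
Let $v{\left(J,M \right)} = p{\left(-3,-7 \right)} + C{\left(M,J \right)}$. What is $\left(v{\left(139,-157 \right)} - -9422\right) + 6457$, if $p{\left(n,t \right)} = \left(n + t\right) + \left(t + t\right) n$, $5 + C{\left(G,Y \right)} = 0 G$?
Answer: $15906$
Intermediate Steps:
$C{\left(G,Y \right)} = -5$ ($C{\left(G,Y \right)} = -5 + 0 G = -5 + 0 = -5$)
$p{\left(n,t \right)} = n + t + 2 n t$ ($p{\left(n,t \right)} = \left(n + t\right) + 2 t n = \left(n + t\right) + 2 n t = n + t + 2 n t$)
$v{\left(J,M \right)} = 27$ ($v{\left(J,M \right)} = \left(-3 - 7 + 2 \left(-3\right) \left(-7\right)\right) - 5 = \left(-3 - 7 + 42\right) - 5 = 32 - 5 = 27$)
$\left(v{\left(139,-157 \right)} - -9422\right) + 6457 = \left(27 - -9422\right) + 6457 = \left(27 + 9422\right) + 6457 = 9449 + 6457 = 15906$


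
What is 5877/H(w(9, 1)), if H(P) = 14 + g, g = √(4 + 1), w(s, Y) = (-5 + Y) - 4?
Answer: 82278/191 - 5877*√5/191 ≈ 361.97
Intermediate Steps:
w(s, Y) = -9 + Y
g = √5 ≈ 2.2361
H(P) = 14 + √5
5877/H(w(9, 1)) = 5877/(14 + √5)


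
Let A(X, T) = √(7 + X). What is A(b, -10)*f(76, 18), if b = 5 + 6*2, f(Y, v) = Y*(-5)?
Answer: -760*√6 ≈ -1861.6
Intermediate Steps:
f(Y, v) = -5*Y
b = 17 (b = 5 + 12 = 17)
A(b, -10)*f(76, 18) = √(7 + 17)*(-5*76) = √24*(-380) = (2*√6)*(-380) = -760*√6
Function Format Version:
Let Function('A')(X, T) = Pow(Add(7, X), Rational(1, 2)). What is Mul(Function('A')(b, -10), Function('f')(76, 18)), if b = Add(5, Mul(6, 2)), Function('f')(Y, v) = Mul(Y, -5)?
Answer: Mul(-760, Pow(6, Rational(1, 2))) ≈ -1861.6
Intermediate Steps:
Function('f')(Y, v) = Mul(-5, Y)
b = 17 (b = Add(5, 12) = 17)
Mul(Function('A')(b, -10), Function('f')(76, 18)) = Mul(Pow(Add(7, 17), Rational(1, 2)), Mul(-5, 76)) = Mul(Pow(24, Rational(1, 2)), -380) = Mul(Mul(2, Pow(6, Rational(1, 2))), -380) = Mul(-760, Pow(6, Rational(1, 2)))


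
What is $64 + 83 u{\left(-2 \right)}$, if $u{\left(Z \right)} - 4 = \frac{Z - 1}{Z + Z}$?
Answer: $\frac{1833}{4} \approx 458.25$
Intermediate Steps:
$u{\left(Z \right)} = 4 + \frac{-1 + Z}{2 Z}$ ($u{\left(Z \right)} = 4 + \frac{Z - 1}{Z + Z} = 4 + \frac{-1 + Z}{2 Z}$)
$64 + 83 u{\left(-2 \right)} = 64 + 83 \frac{-1 + 9 \left(-2\right)}{2 \left(-2\right)} = 64 + 83 \cdot \frac{1}{2} \left(- \frac{1}{2}\right) \left(-1 - 18\right) = 64 + 83 \cdot \frac{1}{2} \left(- \frac{1}{2}\right) \left(-19\right) = 64 + 83 \cdot \frac{19}{4} = 64 + \frac{1577}{4} = \frac{1833}{4}$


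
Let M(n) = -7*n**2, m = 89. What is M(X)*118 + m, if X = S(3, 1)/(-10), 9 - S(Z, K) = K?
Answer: -10991/25 ≈ -439.64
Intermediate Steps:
S(Z, K) = 9 - K
X = -4/5 (X = (9 - 1*1)/(-10) = (9 - 1)*(-1/10) = 8*(-1/10) = -4/5 ≈ -0.80000)
M(X)*118 + m = -7*(-4/5)**2*118 + 89 = -7*16/25*118 + 89 = -112/25*118 + 89 = -13216/25 + 89 = -10991/25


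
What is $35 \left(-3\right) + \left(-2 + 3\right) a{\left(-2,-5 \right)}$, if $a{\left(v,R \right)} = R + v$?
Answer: $-112$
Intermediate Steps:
$35 \left(-3\right) + \left(-2 + 3\right) a{\left(-2,-5 \right)} = 35 \left(-3\right) + \left(-2 + 3\right) \left(-5 - 2\right) = -105 + 1 \left(-7\right) = -105 - 7 = -112$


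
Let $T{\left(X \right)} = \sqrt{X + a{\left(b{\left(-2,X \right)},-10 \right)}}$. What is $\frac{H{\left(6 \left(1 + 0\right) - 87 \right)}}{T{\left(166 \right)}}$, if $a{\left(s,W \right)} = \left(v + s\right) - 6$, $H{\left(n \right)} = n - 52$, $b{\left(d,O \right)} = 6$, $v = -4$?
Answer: $- \frac{133 \sqrt{2}}{18} \approx -10.449$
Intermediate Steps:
$H{\left(n \right)} = -52 + n$ ($H{\left(n \right)} = n - 52 = -52 + n$)
$a{\left(s,W \right)} = -10 + s$ ($a{\left(s,W \right)} = \left(-4 + s\right) - 6 = -10 + s$)
$T{\left(X \right)} = \sqrt{-4 + X}$ ($T{\left(X \right)} = \sqrt{X + \left(-10 + 6\right)} = \sqrt{X - 4} = \sqrt{-4 + X}$)
$\frac{H{\left(6 \left(1 + 0\right) - 87 \right)}}{T{\left(166 \right)}} = \frac{-52 - \left(87 - 6 \left(1 + 0\right)\right)}{\sqrt{-4 + 166}} = \frac{-52 + \left(6 \cdot 1 - 87\right)}{\sqrt{162}} = \frac{-52 + \left(6 - 87\right)}{9 \sqrt{2}} = \left(-52 - 81\right) \frac{\sqrt{2}}{18} = - 133 \frac{\sqrt{2}}{18} = - \frac{133 \sqrt{2}}{18}$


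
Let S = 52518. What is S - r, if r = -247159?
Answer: 299677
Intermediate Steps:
S - r = 52518 - 1*(-247159) = 52518 + 247159 = 299677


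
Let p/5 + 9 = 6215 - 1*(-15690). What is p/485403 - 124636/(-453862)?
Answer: 55093750034/110152988193 ≈ 0.50016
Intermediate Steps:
p = 109480 (p = -45 + 5*(6215 - 1*(-15690)) = -45 + 5*(6215 + 15690) = -45 + 5*21905 = -45 + 109525 = 109480)
p/485403 - 124636/(-453862) = 109480/485403 - 124636/(-453862) = 109480*(1/485403) - 124636*(-1/453862) = 109480/485403 + 62318/226931 = 55093750034/110152988193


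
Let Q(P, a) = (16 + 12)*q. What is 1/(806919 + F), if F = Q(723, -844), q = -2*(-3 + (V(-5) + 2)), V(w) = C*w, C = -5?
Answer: 1/805575 ≈ 1.2413e-6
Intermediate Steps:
V(w) = -5*w
q = -48 (q = -2*(-3 + (-5*(-5) + 2)) = -2*(-3 + (25 + 2)) = -2*(-3 + 27) = -2*24 = -48)
Q(P, a) = -1344 (Q(P, a) = (16 + 12)*(-48) = 28*(-48) = -1344)
F = -1344
1/(806919 + F) = 1/(806919 - 1344) = 1/805575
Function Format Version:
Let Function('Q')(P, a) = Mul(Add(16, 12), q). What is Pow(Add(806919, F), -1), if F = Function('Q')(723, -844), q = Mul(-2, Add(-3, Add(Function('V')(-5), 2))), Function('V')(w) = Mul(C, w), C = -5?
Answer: Rational(1, 805575) ≈ 1.2413e-6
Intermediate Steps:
Function('V')(w) = Mul(-5, w)
q = -48 (q = Mul(-2, Add(-3, Add(Mul(-5, -5), 2))) = Mul(-2, Add(-3, Add(25, 2))) = Mul(-2, Add(-3, 27)) = Mul(-2, 24) = -48)
Function('Q')(P, a) = -1344 (Function('Q')(P, a) = Mul(Add(16, 12), -48) = Mul(28, -48) = -1344)
F = -1344
Pow(Add(806919, F), -1) = Pow(Add(806919, -1344), -1) = Pow(805575, -1) = Rational(1, 805575)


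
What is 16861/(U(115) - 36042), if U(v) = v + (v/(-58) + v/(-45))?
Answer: -8801442/18756263 ≈ -0.46925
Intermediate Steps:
U(v) = 2507*v/2610 (U(v) = v + (v*(-1/58) + v*(-1/45)) = v + (-v/58 - v/45) = v - 103*v/2610 = 2507*v/2610)
16861/(U(115) - 36042) = 16861/((2507/2610)*115 - 36042) = 16861/(57661/522 - 36042) = 16861/(-18756263/522) = 16861*(-522/18756263) = -8801442/18756263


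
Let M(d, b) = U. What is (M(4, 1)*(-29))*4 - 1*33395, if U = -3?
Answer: -33047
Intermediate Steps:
M(d, b) = -3
(M(4, 1)*(-29))*4 - 1*33395 = -3*(-29)*4 - 1*33395 = 87*4 - 33395 = 348 - 33395 = -33047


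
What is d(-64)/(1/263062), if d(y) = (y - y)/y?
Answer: 0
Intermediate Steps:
d(y) = 0 (d(y) = 0/y = 0)
d(-64)/(1/263062) = 0/(1/263062) = 0*263062 = 0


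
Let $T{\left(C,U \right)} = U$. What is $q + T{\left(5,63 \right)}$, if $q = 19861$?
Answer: $19924$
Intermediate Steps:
$q + T{\left(5,63 \right)} = 19861 + 63 = 19924$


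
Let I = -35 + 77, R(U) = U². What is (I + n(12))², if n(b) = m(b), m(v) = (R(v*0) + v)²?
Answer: 34596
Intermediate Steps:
m(v) = v² (m(v) = ((v*0)² + v)² = (0² + v)² = (0 + v)² = v²)
n(b) = b²
I = 42
(I + n(12))² = (42 + 12²)² = (42 + 144)² = 186² = 34596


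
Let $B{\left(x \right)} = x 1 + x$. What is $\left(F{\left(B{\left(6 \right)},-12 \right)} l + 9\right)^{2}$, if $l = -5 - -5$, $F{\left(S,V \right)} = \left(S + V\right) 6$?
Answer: $81$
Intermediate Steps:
$B{\left(x \right)} = 2 x$ ($B{\left(x \right)} = x + x = 2 x$)
$F{\left(S,V \right)} = 6 S + 6 V$
$l = 0$ ($l = -5 + 5 = 0$)
$\left(F{\left(B{\left(6 \right)},-12 \right)} l + 9\right)^{2} = \left(\left(6 \cdot 2 \cdot 6 + 6 \left(-12\right)\right) 0 + 9\right)^{2} = \left(\left(6 \cdot 12 - 72\right) 0 + 9\right)^{2} = \left(\left(72 - 72\right) 0 + 9\right)^{2} = \left(0 \cdot 0 + 9\right)^{2} = \left(0 + 9\right)^{2} = 9^{2} = 81$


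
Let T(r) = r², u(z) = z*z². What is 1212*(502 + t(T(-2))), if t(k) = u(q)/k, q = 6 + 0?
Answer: 673872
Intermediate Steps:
q = 6
u(z) = z³
t(k) = 216/k (t(k) = 6³/k = 216/k)
1212*(502 + t(T(-2))) = 1212*(502 + 216/((-2)²)) = 1212*(502 + 216/4) = 1212*(502 + 216*(¼)) = 1212*(502 + 54) = 1212*556 = 673872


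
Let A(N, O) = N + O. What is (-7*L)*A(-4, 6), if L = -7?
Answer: 98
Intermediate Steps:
(-7*L)*A(-4, 6) = (-7*(-7))*(-4 + 6) = 49*2 = 98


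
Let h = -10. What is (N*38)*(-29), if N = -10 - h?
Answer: 0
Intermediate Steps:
N = 0 (N = -10 - 1*(-10) = -10 + 10 = 0)
(N*38)*(-29) = (0*38)*(-29) = 0*(-29) = 0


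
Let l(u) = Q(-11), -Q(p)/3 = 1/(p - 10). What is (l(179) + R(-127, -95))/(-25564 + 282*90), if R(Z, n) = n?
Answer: 83/161 ≈ 0.51553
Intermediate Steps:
Q(p) = -3/(-10 + p) (Q(p) = -3/(p - 10) = -3/(-10 + p))
l(u) = 1/7 (l(u) = -3/(-10 - 11) = -3/(-21) = -3*(-1/21) = 1/7)
(l(179) + R(-127, -95))/(-25564 + 282*90) = (1/7 - 95)/(-25564 + 282*90) = -664/(7*(-25564 + 25380)) = -664/7/(-184) = -664/7*(-1/184) = 83/161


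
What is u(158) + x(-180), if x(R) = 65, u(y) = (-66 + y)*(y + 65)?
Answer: 20581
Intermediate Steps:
u(y) = (-66 + y)*(65 + y)
u(158) + x(-180) = (-4290 + 158**2 - 1*158) + 65 = (-4290 + 24964 - 158) + 65 = 20516 + 65 = 20581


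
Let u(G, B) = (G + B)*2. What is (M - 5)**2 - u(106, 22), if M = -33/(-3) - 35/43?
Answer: -423615/1849 ≈ -229.10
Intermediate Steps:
u(G, B) = 2*B + 2*G (u(G, B) = (B + G)*2 = 2*B + 2*G)
M = 438/43 (M = -33*(-1/3) - 35*1/43 = 11 - 35/43 = 438/43 ≈ 10.186)
(M - 5)**2 - u(106, 22) = (438/43 - 5)**2 - (2*22 + 2*106) = (223/43)**2 - (44 + 212) = 49729/1849 - 1*256 = 49729/1849 - 256 = -423615/1849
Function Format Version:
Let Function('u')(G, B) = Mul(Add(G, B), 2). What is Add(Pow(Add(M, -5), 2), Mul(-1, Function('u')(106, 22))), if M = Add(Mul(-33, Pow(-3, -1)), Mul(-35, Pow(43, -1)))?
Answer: Rational(-423615, 1849) ≈ -229.10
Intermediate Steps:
Function('u')(G, B) = Add(Mul(2, B), Mul(2, G)) (Function('u')(G, B) = Mul(Add(B, G), 2) = Add(Mul(2, B), Mul(2, G)))
M = Rational(438, 43) (M = Add(Mul(-33, Rational(-1, 3)), Mul(-35, Rational(1, 43))) = Add(11, Rational(-35, 43)) = Rational(438, 43) ≈ 10.186)
Add(Pow(Add(M, -5), 2), Mul(-1, Function('u')(106, 22))) = Add(Pow(Add(Rational(438, 43), -5), 2), Mul(-1, Add(Mul(2, 22), Mul(2, 106)))) = Add(Pow(Rational(223, 43), 2), Mul(-1, Add(44, 212))) = Add(Rational(49729, 1849), Mul(-1, 256)) = Add(Rational(49729, 1849), -256) = Rational(-423615, 1849)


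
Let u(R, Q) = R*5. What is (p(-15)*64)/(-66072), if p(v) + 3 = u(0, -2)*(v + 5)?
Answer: 8/2753 ≈ 0.0029059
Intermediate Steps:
u(R, Q) = 5*R
p(v) = -3 (p(v) = -3 + (5*0)*(v + 5) = -3 + 0*(5 + v) = -3 + 0 = -3)
(p(-15)*64)/(-66072) = -3*64/(-66072) = -192*(-1/66072) = 8/2753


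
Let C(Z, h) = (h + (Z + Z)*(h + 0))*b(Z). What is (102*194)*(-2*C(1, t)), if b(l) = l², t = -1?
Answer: 118728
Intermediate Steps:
C(Z, h) = Z²*(h + 2*Z*h) (C(Z, h) = (h + (Z + Z)*(h + 0))*Z² = (h + (2*Z)*h)*Z² = (h + 2*Z*h)*Z² = Z²*(h + 2*Z*h))
(102*194)*(-2*C(1, t)) = (102*194)*(-(-2)*1²*(1 + 2*1)) = 19788*(-(-2)*(1 + 2)) = 19788*(-(-2)*3) = 19788*(-2*(-3)) = 19788*6 = 118728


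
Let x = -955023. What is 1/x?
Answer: -1/955023 ≈ -1.0471e-6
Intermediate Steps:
1/x = 1/(-955023) = -1/955023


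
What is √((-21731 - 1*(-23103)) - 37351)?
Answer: I*√35979 ≈ 189.68*I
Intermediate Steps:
√((-21731 - 1*(-23103)) - 37351) = √((-21731 + 23103) - 37351) = √(1372 - 37351) = √(-35979) = I*√35979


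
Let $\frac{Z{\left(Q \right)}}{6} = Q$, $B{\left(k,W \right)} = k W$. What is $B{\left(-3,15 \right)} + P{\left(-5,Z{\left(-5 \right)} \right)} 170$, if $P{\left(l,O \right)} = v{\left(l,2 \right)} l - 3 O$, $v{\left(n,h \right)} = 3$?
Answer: $12705$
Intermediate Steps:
$B{\left(k,W \right)} = W k$
$Z{\left(Q \right)} = 6 Q$
$P{\left(l,O \right)} = - 3 O + 3 l$ ($P{\left(l,O \right)} = 3 l - 3 O = - 3 O + 3 l$)
$B{\left(-3,15 \right)} + P{\left(-5,Z{\left(-5 \right)} \right)} 170 = 15 \left(-3\right) + \left(- 3 \cdot 6 \left(-5\right) + 3 \left(-5\right)\right) 170 = -45 + \left(\left(-3\right) \left(-30\right) - 15\right) 170 = -45 + \left(90 - 15\right) 170 = -45 + 75 \cdot 170 = -45 + 12750 = 12705$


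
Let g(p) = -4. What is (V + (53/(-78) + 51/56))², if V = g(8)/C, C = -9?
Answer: 19598329/42928704 ≈ 0.45653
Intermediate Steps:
V = 4/9 (V = -4/(-9) = -4*(-⅑) = 4/9 ≈ 0.44444)
(V + (53/(-78) + 51/56))² = (4/9 + (53/(-78) + 51/56))² = (4/9 + (53*(-1/78) + 51*(1/56)))² = (4/9 + (-53/78 + 51/56))² = (4/9 + 505/2184)² = (4427/6552)² = 19598329/42928704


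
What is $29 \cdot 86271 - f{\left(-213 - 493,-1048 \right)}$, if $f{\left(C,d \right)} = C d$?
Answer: $1761971$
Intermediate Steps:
$29 \cdot 86271 - f{\left(-213 - 493,-1048 \right)} = 29 \cdot 86271 - \left(-213 - 493\right) \left(-1048\right) = 2501859 - \left(-706\right) \left(-1048\right) = 2501859 - 739888 = 1761971$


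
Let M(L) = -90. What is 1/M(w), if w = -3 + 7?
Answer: -1/90 ≈ -0.011111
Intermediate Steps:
w = 4
1/M(w) = 1/(-90) = -1/90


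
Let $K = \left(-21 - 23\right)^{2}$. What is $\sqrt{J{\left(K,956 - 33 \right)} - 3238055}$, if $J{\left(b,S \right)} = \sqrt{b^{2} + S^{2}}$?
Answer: $\sqrt{-3238055 + 5 \sqrt{184001}} \approx 1798.9 i$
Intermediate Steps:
$K = 1936$ ($K = \left(-44\right)^{2} = 1936$)
$J{\left(b,S \right)} = \sqrt{S^{2} + b^{2}}$
$\sqrt{J{\left(K,956 - 33 \right)} - 3238055} = \sqrt{\sqrt{\left(956 - 33\right)^{2} + 1936^{2}} - 3238055} = \sqrt{\sqrt{923^{2} + 3748096} - 3238055} = \sqrt{\sqrt{851929 + 3748096} - 3238055} = \sqrt{\sqrt{4600025} - 3238055} = \sqrt{5 \sqrt{184001} - 3238055} = \sqrt{-3238055 + 5 \sqrt{184001}}$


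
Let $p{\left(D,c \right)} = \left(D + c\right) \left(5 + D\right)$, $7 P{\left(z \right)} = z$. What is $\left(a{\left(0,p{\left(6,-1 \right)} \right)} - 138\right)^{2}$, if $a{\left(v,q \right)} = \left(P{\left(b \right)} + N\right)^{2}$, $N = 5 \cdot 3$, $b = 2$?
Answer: $\frac{21967969}{2401} \approx 9149.5$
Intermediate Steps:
$P{\left(z \right)} = \frac{z}{7}$
$N = 15$
$p{\left(D,c \right)} = \left(5 + D\right) \left(D + c\right)$
$a{\left(v,q \right)} = \frac{11449}{49}$ ($a{\left(v,q \right)} = \left(\frac{1}{7} \cdot 2 + 15\right)^{2} = \left(\frac{2}{7} + 15\right)^{2} = \left(\frac{107}{7}\right)^{2} = \frac{11449}{49}$)
$\left(a{\left(0,p{\left(6,-1 \right)} \right)} - 138\right)^{2} = \left(\frac{11449}{49} - 138\right)^{2} = \left(\frac{4687}{49}\right)^{2} = \frac{21967969}{2401}$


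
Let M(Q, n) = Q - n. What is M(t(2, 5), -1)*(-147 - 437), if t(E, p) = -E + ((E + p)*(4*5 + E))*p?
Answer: -449096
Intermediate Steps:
t(E, p) = -E + p*(20 + E)*(E + p) (t(E, p) = -E + ((E + p)*(20 + E))*p = -E + ((20 + E)*(E + p))*p = -E + p*(20 + E)*(E + p))
M(t(2, 5), -1)*(-147 - 437) = ((-1*2 + 20*5**2 + 2*5**2 + 5*2**2 + 20*2*5) - 1*(-1))*(-147 - 437) = ((-2 + 20*25 + 2*25 + 5*4 + 200) + 1)*(-584) = ((-2 + 500 + 50 + 20 + 200) + 1)*(-584) = (768 + 1)*(-584) = 769*(-584) = -449096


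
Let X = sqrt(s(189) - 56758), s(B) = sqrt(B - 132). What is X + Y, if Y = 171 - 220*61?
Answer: -13249 + I*sqrt(56758 - sqrt(57)) ≈ -13249.0 + 238.22*I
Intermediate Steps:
s(B) = sqrt(-132 + B)
X = sqrt(-56758 + sqrt(57)) (X = sqrt(sqrt(-132 + 189) - 56758) = sqrt(sqrt(57) - 56758) = sqrt(-56758 + sqrt(57)) ≈ 238.22*I)
Y = -13249 (Y = 171 - 13420 = -13249)
X + Y = sqrt(-56758 + sqrt(57)) - 13249 = -13249 + sqrt(-56758 + sqrt(57))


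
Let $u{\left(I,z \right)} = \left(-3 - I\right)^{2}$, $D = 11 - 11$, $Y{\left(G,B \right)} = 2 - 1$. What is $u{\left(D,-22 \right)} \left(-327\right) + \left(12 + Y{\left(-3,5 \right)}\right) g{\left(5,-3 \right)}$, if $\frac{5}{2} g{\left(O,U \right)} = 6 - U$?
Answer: $- \frac{14481}{5} \approx -2896.2$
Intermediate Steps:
$Y{\left(G,B \right)} = 1$
$D = 0$ ($D = 11 - 11 = 0$)
$g{\left(O,U \right)} = \frac{12}{5} - \frac{2 U}{5}$ ($g{\left(O,U \right)} = \frac{2 \left(6 - U\right)}{5} = \frac{12}{5} - \frac{2 U}{5}$)
$u{\left(D,-22 \right)} \left(-327\right) + \left(12 + Y{\left(-3,5 \right)}\right) g{\left(5,-3 \right)} = \left(3 + 0\right)^{2} \left(-327\right) + \left(12 + 1\right) \left(\frac{12}{5} - - \frac{6}{5}\right) = 3^{2} \left(-327\right) + 13 \left(\frac{12}{5} + \frac{6}{5}\right) = 9 \left(-327\right) + 13 \cdot \frac{18}{5} = -2943 + \frac{234}{5} = - \frac{14481}{5}$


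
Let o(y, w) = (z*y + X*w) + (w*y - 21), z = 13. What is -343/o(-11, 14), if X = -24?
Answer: 343/654 ≈ 0.52446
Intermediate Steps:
o(y, w) = -21 - 24*w + 13*y + w*y (o(y, w) = (13*y - 24*w) + (w*y - 21) = (-24*w + 13*y) + (-21 + w*y) = -21 - 24*w + 13*y + w*y)
-343/o(-11, 14) = -343/(-21 - 24*14 + 13*(-11) + 14*(-11)) = -343/(-21 - 336 - 143 - 154) = -343/(-654) = -343*(-1/654) = 343/654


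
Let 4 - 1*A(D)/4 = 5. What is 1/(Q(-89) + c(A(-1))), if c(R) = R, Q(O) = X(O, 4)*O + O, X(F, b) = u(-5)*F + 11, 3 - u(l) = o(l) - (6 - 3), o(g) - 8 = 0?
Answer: -1/16914 ≈ -5.9123e-5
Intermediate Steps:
A(D) = -4 (A(D) = 16 - 4*5 = 16 - 20 = -4)
o(g) = 8 (o(g) = 8 + 0 = 8)
u(l) = -2 (u(l) = 3 - (8 - (6 - 3)) = 3 - (8 - 1*3) = 3 - (8 - 3) = 3 - 1*5 = 3 - 5 = -2)
X(F, b) = 11 - 2*F (X(F, b) = -2*F + 11 = 11 - 2*F)
Q(O) = O + O*(11 - 2*O) (Q(O) = (11 - 2*O)*O + O = O*(11 - 2*O) + O = O + O*(11 - 2*O))
1/(Q(-89) + c(A(-1))) = 1/(2*(-89)*(6 - 1*(-89)) - 4) = 1/(2*(-89)*(6 + 89) - 4) = 1/(2*(-89)*95 - 4) = 1/(-16910 - 4) = 1/(-16914) = -1/16914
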